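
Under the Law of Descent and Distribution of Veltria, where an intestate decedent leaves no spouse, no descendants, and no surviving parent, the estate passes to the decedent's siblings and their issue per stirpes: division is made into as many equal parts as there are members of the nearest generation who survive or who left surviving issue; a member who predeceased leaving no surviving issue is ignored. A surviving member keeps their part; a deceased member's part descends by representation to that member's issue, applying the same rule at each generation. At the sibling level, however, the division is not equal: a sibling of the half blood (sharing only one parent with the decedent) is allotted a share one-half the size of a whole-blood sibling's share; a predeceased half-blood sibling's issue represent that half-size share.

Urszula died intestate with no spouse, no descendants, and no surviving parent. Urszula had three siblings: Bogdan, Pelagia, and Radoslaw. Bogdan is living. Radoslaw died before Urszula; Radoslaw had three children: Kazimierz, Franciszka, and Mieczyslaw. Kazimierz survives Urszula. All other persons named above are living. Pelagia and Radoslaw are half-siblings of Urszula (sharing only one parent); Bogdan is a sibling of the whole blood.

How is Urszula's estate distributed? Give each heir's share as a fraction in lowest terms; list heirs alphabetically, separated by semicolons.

Bogdan 1/2; Franciszka 1/12; Kazimierz 1/12; Mieczyslaw 1/12; Pelagia 1/4

No spouse, descendants, or parent survives, so the estate passes to Urszula's siblings per stirpes.
Half-blood siblings count for one-half the weight of whole-blood siblings at the initial division.
Dividing 1 in proportion to weights (total weight 2): Bogdan (weight 1) → 1/2; Pelagia (weight 1/2) → 1/4; Radoslaw (weight 1/2) → 1/4.
Bogdan is living and takes 1/2.
Pelagia is living and takes 1/4.
Radoslaw predeceased; the 1/4 allotted to Radoslaw's branch passes to Radoslaw's issue by representation.
The 1/4 is divided into 3 equal shares of 1/12 among Kazimierz, Franciszka, Mieczyslaw.
Kazimierz is living and takes 1/12.
Franciszka is living and takes 1/12.
Mieczyslaw is living and takes 1/12.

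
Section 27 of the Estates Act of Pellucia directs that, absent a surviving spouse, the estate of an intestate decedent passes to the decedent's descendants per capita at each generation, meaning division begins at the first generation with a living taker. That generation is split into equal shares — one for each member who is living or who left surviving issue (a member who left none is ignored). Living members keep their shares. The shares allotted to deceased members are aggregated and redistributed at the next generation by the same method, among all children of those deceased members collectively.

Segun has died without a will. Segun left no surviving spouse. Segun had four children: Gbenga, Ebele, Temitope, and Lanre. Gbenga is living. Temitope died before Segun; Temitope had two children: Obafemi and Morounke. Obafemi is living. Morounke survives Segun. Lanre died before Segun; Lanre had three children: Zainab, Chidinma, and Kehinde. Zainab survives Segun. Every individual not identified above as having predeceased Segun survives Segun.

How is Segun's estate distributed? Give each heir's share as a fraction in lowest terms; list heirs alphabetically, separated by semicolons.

There is no surviving spouse, so the entire estate passes to Segun's descendants per capita at each generation.
At generation 1 (Gbenga, Ebele, Temitope, Lanre) there are 4 shares of (1)/4 = 1/4 each.
Living: Gbenga and Ebele — each takes 1/4.
Deceased: Temitope and Lanre. Their combined 1/2 is pooled and carried to generation 2.
At generation 2 (Obafemi, Morounke, Zainab, Chidinma, Kehinde) there are 5 shares of (1/2)/5 = 1/10 each.
Living: Obafemi, Morounke, Zainab, Chidinma, and Kehinde — each takes 1/10.

Chidinma 1/10; Ebele 1/4; Gbenga 1/4; Kehinde 1/10; Morounke 1/10; Obafemi 1/10; Zainab 1/10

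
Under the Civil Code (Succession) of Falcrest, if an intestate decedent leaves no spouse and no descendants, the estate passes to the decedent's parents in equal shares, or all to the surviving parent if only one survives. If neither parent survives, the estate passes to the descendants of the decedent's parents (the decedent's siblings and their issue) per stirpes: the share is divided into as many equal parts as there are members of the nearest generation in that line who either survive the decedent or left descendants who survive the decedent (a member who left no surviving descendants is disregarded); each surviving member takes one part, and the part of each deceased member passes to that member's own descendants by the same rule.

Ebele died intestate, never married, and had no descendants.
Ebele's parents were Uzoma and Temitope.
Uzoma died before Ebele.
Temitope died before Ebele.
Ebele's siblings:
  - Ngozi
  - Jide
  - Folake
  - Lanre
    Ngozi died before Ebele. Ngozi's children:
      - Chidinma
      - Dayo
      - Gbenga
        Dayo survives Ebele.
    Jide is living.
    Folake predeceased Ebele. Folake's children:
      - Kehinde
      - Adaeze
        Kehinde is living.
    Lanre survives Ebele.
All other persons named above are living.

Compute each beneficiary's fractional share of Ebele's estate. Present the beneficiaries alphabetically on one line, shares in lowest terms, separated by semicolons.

Neither parent survives and there are no descendants, so the estate passes to Ebele's siblings and their issue per stirpes.
The estate is divided into 4 equal shares of 1/4 among Ngozi, Jide, Folake, Lanre.
Ngozi predeceased; the 1/4 allotted to Ngozi's branch passes to Ngozi's issue by representation.
The 1/4 is divided into 3 equal shares of 1/12 among Chidinma, Dayo, Gbenga.
Chidinma is living and takes 1/12.
Dayo is living and takes 1/12.
Gbenga is living and takes 1/12.
Jide is living and takes 1/4.
Folake predeceased; the 1/4 allotted to Folake's branch passes to Folake's issue by representation.
The 1/4 is divided into 2 equal shares of 1/8 among Kehinde, Adaeze.
Kehinde is living and takes 1/8.
Adaeze is living and takes 1/8.
Lanre is living and takes 1/4.

Adaeze 1/8; Chidinma 1/12; Dayo 1/12; Gbenga 1/12; Jide 1/4; Kehinde 1/8; Lanre 1/4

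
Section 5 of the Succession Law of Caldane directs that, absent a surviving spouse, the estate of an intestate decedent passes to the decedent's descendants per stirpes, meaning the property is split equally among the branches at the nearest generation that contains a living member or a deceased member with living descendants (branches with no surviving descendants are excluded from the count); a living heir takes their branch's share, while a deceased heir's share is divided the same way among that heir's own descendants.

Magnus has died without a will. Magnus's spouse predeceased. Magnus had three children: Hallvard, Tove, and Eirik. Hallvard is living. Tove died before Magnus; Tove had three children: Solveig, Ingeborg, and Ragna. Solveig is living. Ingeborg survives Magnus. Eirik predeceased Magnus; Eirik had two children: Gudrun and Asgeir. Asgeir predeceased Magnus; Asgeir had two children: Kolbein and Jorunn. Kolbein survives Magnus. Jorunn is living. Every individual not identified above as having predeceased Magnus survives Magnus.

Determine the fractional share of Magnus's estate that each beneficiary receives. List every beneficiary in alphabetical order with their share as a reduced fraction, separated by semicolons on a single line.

Gudrun 1/6; Hallvard 1/3; Ingeborg 1/9; Jorunn 1/12; Kolbein 1/12; Ragna 1/9; Solveig 1/9

There is no surviving spouse, so the entire estate passes to Magnus's descendants per stirpes.
The estate is divided into 3 equal shares of 1/3 among Hallvard, Tove, Eirik.
Hallvard is living and takes 1/3.
Tove predeceased; the 1/3 allotted to Tove's branch passes to Tove's issue by representation.
The 1/3 is divided into 3 equal shares of 1/9 among Solveig, Ingeborg, Ragna.
Solveig is living and takes 1/9.
Ingeborg is living and takes 1/9.
Ragna is living and takes 1/9.
Eirik predeceased; the 1/3 allotted to Eirik's branch passes to Eirik's issue by representation.
The 1/3 is divided into 2 equal shares of 1/6 among Gudrun, Asgeir.
Gudrun is living and takes 1/6.
Asgeir predeceased; the 1/6 allotted to Asgeir's branch passes to Asgeir's issue by representation.
The 1/6 is divided into 2 equal shares of 1/12 among Kolbein, Jorunn.
Kolbein is living and takes 1/12.
Jorunn is living and takes 1/12.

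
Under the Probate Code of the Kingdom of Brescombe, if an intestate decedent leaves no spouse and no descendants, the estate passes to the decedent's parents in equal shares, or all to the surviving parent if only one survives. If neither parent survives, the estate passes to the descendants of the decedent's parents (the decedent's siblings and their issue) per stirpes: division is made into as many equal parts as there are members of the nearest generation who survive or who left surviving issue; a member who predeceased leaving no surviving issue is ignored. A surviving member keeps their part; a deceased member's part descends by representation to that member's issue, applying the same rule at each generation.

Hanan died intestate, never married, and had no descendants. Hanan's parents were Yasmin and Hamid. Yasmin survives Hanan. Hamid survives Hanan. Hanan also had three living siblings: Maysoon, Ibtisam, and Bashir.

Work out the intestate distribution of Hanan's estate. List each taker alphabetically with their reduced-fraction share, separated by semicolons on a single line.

Hamid 1/2; Yasmin 1/2

Both parents survive, so Yasmin and Hamid each take 1/2. The siblings take nothing because a surviving parent has priority.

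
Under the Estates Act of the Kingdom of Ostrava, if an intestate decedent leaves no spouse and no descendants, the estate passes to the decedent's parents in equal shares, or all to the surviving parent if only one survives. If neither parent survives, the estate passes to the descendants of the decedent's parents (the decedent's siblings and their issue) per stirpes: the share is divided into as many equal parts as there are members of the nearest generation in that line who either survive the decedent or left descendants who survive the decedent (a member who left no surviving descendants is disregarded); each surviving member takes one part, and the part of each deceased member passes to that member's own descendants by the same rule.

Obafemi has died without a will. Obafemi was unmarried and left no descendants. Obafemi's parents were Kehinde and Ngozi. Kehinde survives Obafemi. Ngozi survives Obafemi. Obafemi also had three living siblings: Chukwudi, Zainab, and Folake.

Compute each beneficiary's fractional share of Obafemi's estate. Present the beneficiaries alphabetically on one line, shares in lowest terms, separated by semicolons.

Both parents survive, so Kehinde and Ngozi each take 1/2. The siblings take nothing because a surviving parent has priority.

Kehinde 1/2; Ngozi 1/2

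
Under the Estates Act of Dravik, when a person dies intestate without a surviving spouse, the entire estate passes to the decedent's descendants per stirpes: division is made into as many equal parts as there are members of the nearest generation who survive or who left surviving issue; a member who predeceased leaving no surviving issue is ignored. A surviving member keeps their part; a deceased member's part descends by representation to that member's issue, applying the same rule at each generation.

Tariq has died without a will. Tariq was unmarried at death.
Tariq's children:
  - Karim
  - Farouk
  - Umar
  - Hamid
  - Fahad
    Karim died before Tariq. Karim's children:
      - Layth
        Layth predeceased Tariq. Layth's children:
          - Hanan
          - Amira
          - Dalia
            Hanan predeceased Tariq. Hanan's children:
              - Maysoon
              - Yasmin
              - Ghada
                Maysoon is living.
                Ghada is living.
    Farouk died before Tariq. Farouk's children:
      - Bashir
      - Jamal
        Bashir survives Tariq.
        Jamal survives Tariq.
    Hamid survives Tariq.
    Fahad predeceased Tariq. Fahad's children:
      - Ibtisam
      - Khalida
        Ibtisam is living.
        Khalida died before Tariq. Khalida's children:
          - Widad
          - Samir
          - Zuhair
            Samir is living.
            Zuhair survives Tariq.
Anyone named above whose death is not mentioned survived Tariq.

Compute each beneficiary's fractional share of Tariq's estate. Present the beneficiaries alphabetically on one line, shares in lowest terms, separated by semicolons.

Amira 1/15; Bashir 1/10; Dalia 1/15; Ghada 1/45; Hamid 1/5; Ibtisam 1/10; Jamal 1/10; Maysoon 1/45; Samir 1/30; Umar 1/5; Widad 1/30; Yasmin 1/45; Zuhair 1/30

There is no surviving spouse, so the entire estate passes to Tariq's descendants per stirpes.
The estate is divided into 5 equal shares of 1/5 among Karim, Farouk, Umar, Hamid, Fahad.
Karim predeceased; the 1/5 allotted to Karim's branch passes to Karim's issue by representation.
Layth's line is the sole branch at this level, so the full 1/5 passes to Layth's issue by representation.
The 1/5 is divided into 3 equal shares of 1/15 among Hanan, Amira, Dalia.
Hanan predeceased; the 1/15 allotted to Hanan's branch passes to Hanan's issue by representation.
The 1/15 is divided into 3 equal shares of 1/45 among Maysoon, Yasmin, Ghada.
Maysoon is living and takes 1/45.
Yasmin is living and takes 1/45.
Ghada is living and takes 1/45.
Amira is living and takes 1/15.
Dalia is living and takes 1/15.
Farouk predeceased; the 1/5 allotted to Farouk's branch passes to Farouk's issue by representation.
The 1/5 is divided into 2 equal shares of 1/10 among Bashir, Jamal.
Bashir is living and takes 1/10.
Jamal is living and takes 1/10.
Umar is living and takes 1/5.
Hamid is living and takes 1/5.
Fahad predeceased; the 1/5 allotted to Fahad's branch passes to Fahad's issue by representation.
The 1/5 is divided into 2 equal shares of 1/10 among Ibtisam, Khalida.
Ibtisam is living and takes 1/10.
Khalida predeceased; the 1/10 allotted to Khalida's branch passes to Khalida's issue by representation.
The 1/10 is divided into 3 equal shares of 1/30 among Widad, Samir, Zuhair.
Widad is living and takes 1/30.
Samir is living and takes 1/30.
Zuhair is living and takes 1/30.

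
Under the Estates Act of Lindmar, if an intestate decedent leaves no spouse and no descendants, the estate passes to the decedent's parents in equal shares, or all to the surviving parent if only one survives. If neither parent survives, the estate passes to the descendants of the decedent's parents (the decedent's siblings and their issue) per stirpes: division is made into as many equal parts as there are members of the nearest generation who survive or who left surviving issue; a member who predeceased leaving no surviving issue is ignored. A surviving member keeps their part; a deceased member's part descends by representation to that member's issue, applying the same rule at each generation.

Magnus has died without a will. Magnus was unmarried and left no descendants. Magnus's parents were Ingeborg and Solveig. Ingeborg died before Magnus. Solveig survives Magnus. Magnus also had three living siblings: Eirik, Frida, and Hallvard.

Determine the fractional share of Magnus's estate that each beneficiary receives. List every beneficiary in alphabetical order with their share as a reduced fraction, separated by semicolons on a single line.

Solveig 1

Only one parent, Solveig, survives, so Solveig takes the entire estate. The siblings take nothing because a surviving parent has priority.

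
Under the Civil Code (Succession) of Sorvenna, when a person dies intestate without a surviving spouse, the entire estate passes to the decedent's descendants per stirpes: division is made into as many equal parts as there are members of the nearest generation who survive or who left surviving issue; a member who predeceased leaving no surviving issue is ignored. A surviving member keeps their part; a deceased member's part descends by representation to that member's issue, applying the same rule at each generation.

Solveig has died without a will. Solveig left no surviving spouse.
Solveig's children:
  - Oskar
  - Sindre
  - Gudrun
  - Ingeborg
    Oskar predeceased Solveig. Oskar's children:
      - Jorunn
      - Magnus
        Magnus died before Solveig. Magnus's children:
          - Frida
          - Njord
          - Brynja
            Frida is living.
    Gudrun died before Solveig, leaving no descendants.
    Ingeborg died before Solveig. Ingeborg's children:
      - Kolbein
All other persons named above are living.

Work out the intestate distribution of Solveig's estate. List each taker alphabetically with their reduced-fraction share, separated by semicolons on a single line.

Brynja 1/18; Frida 1/18; Jorunn 1/6; Kolbein 1/3; Njord 1/18; Sindre 1/3

There is no surviving spouse, so the entire estate passes to Solveig's descendants per stirpes.
Gudrun left no surviving issue, so that branch lapses and is disregarded.
The estate is divided into 3 equal shares of 1/3 among Oskar, Sindre, Ingeborg.
Oskar predeceased; the 1/3 allotted to Oskar's branch passes to Oskar's issue by representation.
The 1/3 is divided into 2 equal shares of 1/6 among Jorunn, Magnus.
Jorunn is living and takes 1/6.
Magnus predeceased; the 1/6 allotted to Magnus's branch passes to Magnus's issue by representation.
The 1/6 is divided into 3 equal shares of 1/18 among Frida, Njord, Brynja.
Frida is living and takes 1/18.
Njord is living and takes 1/18.
Brynja is living and takes 1/18.
Sindre is living and takes 1/3.
Ingeborg predeceased; the 1/3 allotted to Ingeborg's branch passes to Ingeborg's issue by representation.
Kolbein is the sole taker at this level and receives the full 1/3.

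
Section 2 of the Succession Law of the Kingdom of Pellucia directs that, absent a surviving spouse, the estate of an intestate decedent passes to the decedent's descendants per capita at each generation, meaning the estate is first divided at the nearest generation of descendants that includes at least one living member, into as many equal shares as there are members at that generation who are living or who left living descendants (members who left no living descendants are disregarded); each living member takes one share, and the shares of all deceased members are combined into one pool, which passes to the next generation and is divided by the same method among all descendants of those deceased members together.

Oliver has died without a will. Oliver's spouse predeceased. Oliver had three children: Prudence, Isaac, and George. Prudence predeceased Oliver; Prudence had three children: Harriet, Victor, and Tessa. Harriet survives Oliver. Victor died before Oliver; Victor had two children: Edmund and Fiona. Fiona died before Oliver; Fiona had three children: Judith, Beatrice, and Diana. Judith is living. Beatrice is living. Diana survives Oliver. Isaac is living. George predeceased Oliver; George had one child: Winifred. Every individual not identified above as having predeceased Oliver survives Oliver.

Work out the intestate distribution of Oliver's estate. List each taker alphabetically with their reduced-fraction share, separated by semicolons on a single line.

There is no surviving spouse, so the entire estate passes to Oliver's descendants per capita at each generation.
At generation 1 (Prudence, Isaac, George) there are 3 shares of (1)/3 = 1/3 each.
Living: Isaac — each takes 1/3.
Deceased: Prudence and George. Their combined 2/3 is pooled and carried to generation 2.
At generation 2 (Harriet, Victor, Tessa, Winifred) there are 4 shares of (2/3)/4 = 1/6 each.
Living: Harriet, Tessa, and Winifred — each takes 1/6.
Deceased: Victor. That 1/6 share is carried to generation 3.
At generation 3 (Edmund, Fiona) there are 2 shares of (1/6)/2 = 1/12 each.
Living: Edmund — each takes 1/12.
Deceased: Fiona. That 1/12 share is carried to generation 4.
At generation 4 (Judith, Beatrice, Diana) there are 3 shares of (1/12)/3 = 1/36 each.
Living: Judith, Beatrice, and Diana — each takes 1/36.

Beatrice 1/36; Diana 1/36; Edmund 1/12; Harriet 1/6; Isaac 1/3; Judith 1/36; Tessa 1/6; Winifred 1/6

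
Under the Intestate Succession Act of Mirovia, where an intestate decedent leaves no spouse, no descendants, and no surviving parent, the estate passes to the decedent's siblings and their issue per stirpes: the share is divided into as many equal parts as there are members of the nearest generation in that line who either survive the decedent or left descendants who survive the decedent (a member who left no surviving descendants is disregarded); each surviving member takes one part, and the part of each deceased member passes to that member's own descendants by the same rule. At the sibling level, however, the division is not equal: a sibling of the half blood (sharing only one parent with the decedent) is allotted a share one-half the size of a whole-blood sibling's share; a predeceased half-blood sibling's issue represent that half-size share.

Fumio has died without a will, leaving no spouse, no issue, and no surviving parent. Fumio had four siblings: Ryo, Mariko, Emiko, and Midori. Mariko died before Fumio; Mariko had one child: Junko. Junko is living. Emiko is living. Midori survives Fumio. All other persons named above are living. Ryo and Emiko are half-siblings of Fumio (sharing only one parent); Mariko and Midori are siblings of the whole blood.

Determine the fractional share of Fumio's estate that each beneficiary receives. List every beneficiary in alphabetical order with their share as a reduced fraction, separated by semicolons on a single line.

Emiko 1/6; Junko 1/3; Midori 1/3; Ryo 1/6

No spouse, descendants, or parent survives, so the estate passes to Fumio's siblings per stirpes.
Half-blood siblings count for one-half the weight of whole-blood siblings at the initial division.
Dividing 1 in proportion to weights (total weight 3): Ryo (weight 1/2) → 1/6; Mariko (weight 1) → 1/3; Emiko (weight 1/2) → 1/6; Midori (weight 1) → 1/3.
Ryo is living and takes 1/6.
Mariko predeceased; the 1/3 allotted to Mariko's branch passes to Mariko's issue by representation.
Junko is the sole taker at this level and receives the full 1/3.
Emiko is living and takes 1/6.
Midori is living and takes 1/3.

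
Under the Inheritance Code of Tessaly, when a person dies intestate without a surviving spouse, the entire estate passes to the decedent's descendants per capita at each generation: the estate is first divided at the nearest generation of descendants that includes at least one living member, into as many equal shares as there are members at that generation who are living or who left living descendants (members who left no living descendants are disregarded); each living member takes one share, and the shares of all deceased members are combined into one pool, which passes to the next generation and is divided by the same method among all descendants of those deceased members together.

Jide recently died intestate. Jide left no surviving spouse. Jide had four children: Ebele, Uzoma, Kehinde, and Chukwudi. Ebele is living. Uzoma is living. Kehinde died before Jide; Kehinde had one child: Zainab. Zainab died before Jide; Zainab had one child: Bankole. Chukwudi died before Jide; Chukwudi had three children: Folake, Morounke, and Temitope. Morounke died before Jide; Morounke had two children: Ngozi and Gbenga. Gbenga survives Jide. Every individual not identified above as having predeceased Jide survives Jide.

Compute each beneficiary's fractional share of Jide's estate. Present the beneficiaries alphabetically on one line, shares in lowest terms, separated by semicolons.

Bankole 1/12; Ebele 1/4; Folake 1/8; Gbenga 1/12; Ngozi 1/12; Temitope 1/8; Uzoma 1/4

There is no surviving spouse, so the entire estate passes to Jide's descendants per capita at each generation.
At generation 1 (Ebele, Uzoma, Kehinde, Chukwudi) there are 4 shares of (1)/4 = 1/4 each.
Living: Ebele and Uzoma — each takes 1/4.
Deceased: Kehinde and Chukwudi. Their combined 1/2 is pooled and carried to generation 2.
At generation 2 (Zainab, Folake, Morounke, Temitope) there are 4 shares of (1/2)/4 = 1/8 each.
Living: Folake and Temitope — each takes 1/8.
Deceased: Zainab and Morounke. Their combined 1/4 is pooled and carried to generation 3.
At generation 3 (Bankole, Ngozi, Gbenga) there are 3 shares of (1/4)/3 = 1/12 each.
Living: Bankole, Ngozi, and Gbenga — each takes 1/12.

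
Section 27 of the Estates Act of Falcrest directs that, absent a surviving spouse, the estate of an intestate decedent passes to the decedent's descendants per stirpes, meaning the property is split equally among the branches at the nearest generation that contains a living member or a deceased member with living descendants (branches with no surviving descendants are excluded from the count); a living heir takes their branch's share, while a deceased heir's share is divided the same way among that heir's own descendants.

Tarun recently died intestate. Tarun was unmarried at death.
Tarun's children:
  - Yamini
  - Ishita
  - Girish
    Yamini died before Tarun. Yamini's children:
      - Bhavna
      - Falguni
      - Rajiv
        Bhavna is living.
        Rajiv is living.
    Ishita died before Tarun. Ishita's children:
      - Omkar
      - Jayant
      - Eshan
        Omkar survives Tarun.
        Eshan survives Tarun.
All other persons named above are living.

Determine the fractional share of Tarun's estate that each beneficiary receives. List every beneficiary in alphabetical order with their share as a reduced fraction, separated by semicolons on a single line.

There is no surviving spouse, so the entire estate passes to Tarun's descendants per stirpes.
The estate is divided into 3 equal shares of 1/3 among Yamini, Ishita, Girish.
Yamini predeceased; the 1/3 allotted to Yamini's branch passes to Yamini's issue by representation.
The 1/3 is divided into 3 equal shares of 1/9 among Bhavna, Falguni, Rajiv.
Bhavna is living and takes 1/9.
Falguni is living and takes 1/9.
Rajiv is living and takes 1/9.
Ishita predeceased; the 1/3 allotted to Ishita's branch passes to Ishita's issue by representation.
The 1/3 is divided into 3 equal shares of 1/9 among Omkar, Jayant, Eshan.
Omkar is living and takes 1/9.
Jayant is living and takes 1/9.
Eshan is living and takes 1/9.
Girish is living and takes 1/3.

Bhavna 1/9; Eshan 1/9; Falguni 1/9; Girish 1/3; Jayant 1/9; Omkar 1/9; Rajiv 1/9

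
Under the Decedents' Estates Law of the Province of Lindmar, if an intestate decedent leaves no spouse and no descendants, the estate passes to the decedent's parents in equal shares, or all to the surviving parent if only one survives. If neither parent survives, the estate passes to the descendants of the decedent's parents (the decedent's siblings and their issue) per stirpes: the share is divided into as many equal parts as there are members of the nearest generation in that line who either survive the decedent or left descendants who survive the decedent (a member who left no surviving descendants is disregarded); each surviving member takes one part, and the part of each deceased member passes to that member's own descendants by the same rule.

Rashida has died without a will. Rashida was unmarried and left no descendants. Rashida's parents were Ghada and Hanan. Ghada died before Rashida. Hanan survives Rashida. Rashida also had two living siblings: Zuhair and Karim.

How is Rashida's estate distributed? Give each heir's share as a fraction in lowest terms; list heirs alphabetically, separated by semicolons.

Hanan 1

Only one parent, Hanan, survives, so Hanan takes the entire estate. The siblings take nothing because a surviving parent has priority.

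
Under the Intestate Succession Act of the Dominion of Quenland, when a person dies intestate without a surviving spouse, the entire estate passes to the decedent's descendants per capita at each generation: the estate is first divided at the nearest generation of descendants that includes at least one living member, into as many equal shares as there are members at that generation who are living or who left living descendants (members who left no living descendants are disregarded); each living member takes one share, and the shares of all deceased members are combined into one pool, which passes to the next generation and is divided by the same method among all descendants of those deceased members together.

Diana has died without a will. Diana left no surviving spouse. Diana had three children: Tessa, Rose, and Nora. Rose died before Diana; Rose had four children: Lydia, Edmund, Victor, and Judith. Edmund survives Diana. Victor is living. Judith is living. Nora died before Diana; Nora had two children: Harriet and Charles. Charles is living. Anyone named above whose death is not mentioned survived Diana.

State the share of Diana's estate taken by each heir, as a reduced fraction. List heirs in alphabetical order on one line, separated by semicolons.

There is no surviving spouse, so the entire estate passes to Diana's descendants per capita at each generation.
At generation 1 (Tessa, Rose, Nora) there are 3 shares of (1)/3 = 1/3 each.
Living: Tessa — each takes 1/3.
Deceased: Rose and Nora. Their combined 2/3 is pooled and carried to generation 2.
At generation 2 (Lydia, Edmund, Victor, Judith, Harriet, Charles) there are 6 shares of (2/3)/6 = 1/9 each.
Living: Lydia, Edmund, Victor, Judith, Harriet, and Charles — each takes 1/9.

Charles 1/9; Edmund 1/9; Harriet 1/9; Judith 1/9; Lydia 1/9; Tessa 1/3; Victor 1/9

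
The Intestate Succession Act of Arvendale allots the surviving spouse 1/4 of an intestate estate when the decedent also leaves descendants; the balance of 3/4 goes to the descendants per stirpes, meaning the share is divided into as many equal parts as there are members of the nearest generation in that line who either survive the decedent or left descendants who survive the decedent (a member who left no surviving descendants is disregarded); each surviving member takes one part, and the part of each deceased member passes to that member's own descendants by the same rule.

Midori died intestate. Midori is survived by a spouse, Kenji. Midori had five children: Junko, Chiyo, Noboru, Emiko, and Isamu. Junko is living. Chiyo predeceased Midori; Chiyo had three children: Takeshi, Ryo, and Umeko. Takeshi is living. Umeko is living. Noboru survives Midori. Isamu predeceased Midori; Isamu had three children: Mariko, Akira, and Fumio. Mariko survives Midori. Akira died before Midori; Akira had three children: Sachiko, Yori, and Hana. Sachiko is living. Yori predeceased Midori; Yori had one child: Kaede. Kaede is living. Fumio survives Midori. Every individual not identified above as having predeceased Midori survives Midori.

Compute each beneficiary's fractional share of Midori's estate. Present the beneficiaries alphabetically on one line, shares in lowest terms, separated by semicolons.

Emiko 3/20; Fumio 1/20; Hana 1/60; Junko 3/20; Kaede 1/60; Kenji 1/4; Mariko 1/20; Noboru 3/20; Ryo 1/20; Sachiko 1/60; Takeshi 1/20; Umeko 1/20

Kenji, as surviving spouse, takes 1/4.
The remaining 3/4 passes to Midori's descendants per stirpes.
The 3/4 is divided into 5 equal shares of 3/20 among Junko, Chiyo, Noboru, Emiko, Isamu.
Junko is living and takes 3/20.
Chiyo predeceased; the 3/20 allotted to Chiyo's branch passes to Chiyo's issue by representation.
The 3/20 is divided into 3 equal shares of 1/20 among Takeshi, Ryo, Umeko.
Takeshi is living and takes 1/20.
Ryo is living and takes 1/20.
Umeko is living and takes 1/20.
Noboru is living and takes 3/20.
Emiko is living and takes 3/20.
Isamu predeceased; the 3/20 allotted to Isamu's branch passes to Isamu's issue by representation.
The 3/20 is divided into 3 equal shares of 1/20 among Mariko, Akira, Fumio.
Mariko is living and takes 1/20.
Akira predeceased; the 1/20 allotted to Akira's branch passes to Akira's issue by representation.
The 1/20 is divided into 3 equal shares of 1/60 among Sachiko, Yori, Hana.
Sachiko is living and takes 1/60.
Yori predeceased; the 1/60 allotted to Yori's branch passes to Yori's issue by representation.
Kaede is the sole taker at this level and receives the full 1/60.
Hana is living and takes 1/60.
Fumio is living and takes 1/20.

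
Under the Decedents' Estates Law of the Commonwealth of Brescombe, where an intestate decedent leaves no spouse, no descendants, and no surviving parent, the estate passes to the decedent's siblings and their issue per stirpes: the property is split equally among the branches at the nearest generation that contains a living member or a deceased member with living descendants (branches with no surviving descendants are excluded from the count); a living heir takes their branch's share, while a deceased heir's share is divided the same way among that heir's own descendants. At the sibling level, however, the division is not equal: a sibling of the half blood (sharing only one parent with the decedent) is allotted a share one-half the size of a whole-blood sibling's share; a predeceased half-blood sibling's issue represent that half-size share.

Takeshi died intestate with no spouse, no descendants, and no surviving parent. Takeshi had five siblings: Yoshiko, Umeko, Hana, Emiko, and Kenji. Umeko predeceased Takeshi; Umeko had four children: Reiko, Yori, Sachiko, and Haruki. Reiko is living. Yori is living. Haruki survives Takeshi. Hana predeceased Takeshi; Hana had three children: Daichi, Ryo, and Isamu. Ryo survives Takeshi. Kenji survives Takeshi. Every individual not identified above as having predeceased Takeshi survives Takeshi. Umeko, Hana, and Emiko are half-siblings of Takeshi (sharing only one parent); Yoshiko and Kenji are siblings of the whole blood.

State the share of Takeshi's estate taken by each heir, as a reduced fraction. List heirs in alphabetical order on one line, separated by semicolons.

No spouse, descendants, or parent survives, so the estate passes to Takeshi's siblings per stirpes.
Half-blood siblings count for one-half the weight of whole-blood siblings at the initial division.
Dividing 1 in proportion to weights (total weight 7/2): Yoshiko (weight 1) → 2/7; Umeko (weight 1/2) → 1/7; Hana (weight 1/2) → 1/7; Emiko (weight 1/2) → 1/7; Kenji (weight 1) → 2/7.
Yoshiko is living and takes 2/7.
Umeko predeceased; the 1/7 allotted to Umeko's branch passes to Umeko's issue by representation.
The 1/7 is divided into 4 equal shares of 1/28 among Reiko, Yori, Sachiko, Haruki.
Reiko is living and takes 1/28.
Yori is living and takes 1/28.
Sachiko is living and takes 1/28.
Haruki is living and takes 1/28.
Hana predeceased; the 1/7 allotted to Hana's branch passes to Hana's issue by representation.
The 1/7 is divided into 3 equal shares of 1/21 among Daichi, Ryo, Isamu.
Daichi is living and takes 1/21.
Ryo is living and takes 1/21.
Isamu is living and takes 1/21.
Emiko is living and takes 1/7.
Kenji is living and takes 2/7.

Daichi 1/21; Emiko 1/7; Haruki 1/28; Isamu 1/21; Kenji 2/7; Reiko 1/28; Ryo 1/21; Sachiko 1/28; Yori 1/28; Yoshiko 2/7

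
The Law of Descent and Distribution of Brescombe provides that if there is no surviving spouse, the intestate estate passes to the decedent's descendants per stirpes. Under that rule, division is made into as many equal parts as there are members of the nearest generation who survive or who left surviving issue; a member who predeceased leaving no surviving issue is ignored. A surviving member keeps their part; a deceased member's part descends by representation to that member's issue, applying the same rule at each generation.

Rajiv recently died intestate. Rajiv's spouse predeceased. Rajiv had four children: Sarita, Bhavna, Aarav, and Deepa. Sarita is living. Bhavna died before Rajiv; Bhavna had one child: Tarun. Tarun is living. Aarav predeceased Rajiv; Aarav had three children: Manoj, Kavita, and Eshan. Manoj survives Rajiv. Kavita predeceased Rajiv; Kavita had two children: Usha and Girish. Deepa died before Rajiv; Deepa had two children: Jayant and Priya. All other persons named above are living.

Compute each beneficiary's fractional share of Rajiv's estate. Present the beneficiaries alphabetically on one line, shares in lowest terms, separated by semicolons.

There is no surviving spouse, so the entire estate passes to Rajiv's descendants per stirpes.
The estate is divided into 4 equal shares of 1/4 among Sarita, Bhavna, Aarav, Deepa.
Sarita is living and takes 1/4.
Bhavna predeceased; the 1/4 allotted to Bhavna's branch passes to Bhavna's issue by representation.
Tarun is the sole taker at this level and receives the full 1/4.
Aarav predeceased; the 1/4 allotted to Aarav's branch passes to Aarav's issue by representation.
The 1/4 is divided into 3 equal shares of 1/12 among Manoj, Kavita, Eshan.
Manoj is living and takes 1/12.
Kavita predeceased; the 1/12 allotted to Kavita's branch passes to Kavita's issue by representation.
The 1/12 is divided into 2 equal shares of 1/24 among Usha, Girish.
Usha is living and takes 1/24.
Girish is living and takes 1/24.
Eshan is living and takes 1/12.
Deepa predeceased; the 1/4 allotted to Deepa's branch passes to Deepa's issue by representation.
The 1/4 is divided into 2 equal shares of 1/8 among Jayant, Priya.
Jayant is living and takes 1/8.
Priya is living and takes 1/8.

Eshan 1/12; Girish 1/24; Jayant 1/8; Manoj 1/12; Priya 1/8; Sarita 1/4; Tarun 1/4; Usha 1/24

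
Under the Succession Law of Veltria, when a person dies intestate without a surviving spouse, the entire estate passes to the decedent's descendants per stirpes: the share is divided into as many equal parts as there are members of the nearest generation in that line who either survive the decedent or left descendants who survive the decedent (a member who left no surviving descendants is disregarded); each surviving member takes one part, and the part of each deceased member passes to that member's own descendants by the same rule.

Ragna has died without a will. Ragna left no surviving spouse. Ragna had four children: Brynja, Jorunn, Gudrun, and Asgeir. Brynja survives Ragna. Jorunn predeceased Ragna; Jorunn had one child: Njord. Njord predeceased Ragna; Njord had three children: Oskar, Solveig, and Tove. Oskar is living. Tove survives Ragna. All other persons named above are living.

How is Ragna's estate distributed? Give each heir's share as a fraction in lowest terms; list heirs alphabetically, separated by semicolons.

There is no surviving spouse, so the entire estate passes to Ragna's descendants per stirpes.
The estate is divided into 4 equal shares of 1/4 among Brynja, Jorunn, Gudrun, Asgeir.
Brynja is living and takes 1/4.
Jorunn predeceased; the 1/4 allotted to Jorunn's branch passes to Jorunn's issue by representation.
Njord's line is the sole branch at this level, so the full 1/4 passes to Njord's issue by representation.
The 1/4 is divided into 3 equal shares of 1/12 among Oskar, Solveig, Tove.
Oskar is living and takes 1/12.
Solveig is living and takes 1/12.
Tove is living and takes 1/12.
Gudrun is living and takes 1/4.
Asgeir is living and takes 1/4.

Asgeir 1/4; Brynja 1/4; Gudrun 1/4; Oskar 1/12; Solveig 1/12; Tove 1/12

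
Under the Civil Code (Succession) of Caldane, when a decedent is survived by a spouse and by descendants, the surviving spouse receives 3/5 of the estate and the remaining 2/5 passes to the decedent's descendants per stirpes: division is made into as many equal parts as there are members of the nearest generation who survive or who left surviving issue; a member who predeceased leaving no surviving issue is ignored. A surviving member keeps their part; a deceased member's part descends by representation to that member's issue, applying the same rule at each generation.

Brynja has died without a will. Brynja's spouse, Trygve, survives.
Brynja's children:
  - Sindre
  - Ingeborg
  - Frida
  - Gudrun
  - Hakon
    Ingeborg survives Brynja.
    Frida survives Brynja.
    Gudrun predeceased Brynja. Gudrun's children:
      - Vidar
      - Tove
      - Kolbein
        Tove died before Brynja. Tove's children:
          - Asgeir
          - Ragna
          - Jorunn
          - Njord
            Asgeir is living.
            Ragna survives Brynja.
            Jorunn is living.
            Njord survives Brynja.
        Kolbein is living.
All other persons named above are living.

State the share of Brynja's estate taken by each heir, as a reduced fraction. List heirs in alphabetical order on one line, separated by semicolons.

Asgeir 1/150; Frida 2/25; Hakon 2/25; Ingeborg 2/25; Jorunn 1/150; Kolbein 2/75; Njord 1/150; Ragna 1/150; Sindre 2/25; Trygve 3/5; Vidar 2/75

Trygve, as surviving spouse, takes 3/5.
The remaining 2/5 passes to Brynja's descendants per stirpes.
The 2/5 is divided into 5 equal shares of 2/25 among Sindre, Ingeborg, Frida, Gudrun, Hakon.
Sindre is living and takes 2/25.
Ingeborg is living and takes 2/25.
Frida is living and takes 2/25.
Gudrun predeceased; the 2/25 allotted to Gudrun's branch passes to Gudrun's issue by representation.
The 2/25 is divided into 3 equal shares of 2/75 among Vidar, Tove, Kolbein.
Vidar is living and takes 2/75.
Tove predeceased; the 2/75 allotted to Tove's branch passes to Tove's issue by representation.
The 2/75 is divided into 4 equal shares of 1/150 among Asgeir, Ragna, Jorunn, Njord.
Asgeir is living and takes 1/150.
Ragna is living and takes 1/150.
Jorunn is living and takes 1/150.
Njord is living and takes 1/150.
Kolbein is living and takes 2/75.
Hakon is living and takes 2/25.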